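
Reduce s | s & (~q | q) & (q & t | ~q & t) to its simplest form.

s | s & (~q | q) & (q & t | ~q & t)
= s | s & (~q | q) & t   [distribution]
= s | s & t   [complement / identity]
= s   [absorption]

s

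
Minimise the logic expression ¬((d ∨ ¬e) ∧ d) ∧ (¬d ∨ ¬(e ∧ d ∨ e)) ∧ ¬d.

¬d

¬((d ∨ ¬e) ∧ d) ∧ (¬d ∨ ¬(e ∧ d ∨ e)) ∧ ¬d
= ¬((d ∨ ¬e) ∧ d) ∧ (¬d ∨ ¬e) ∧ ¬d   [absorption]
= ¬((d ∨ ¬e) ∧ d) ∧ ¬d   [absorption]
= ¬d ∧ ¬d   [absorption]
= ¬d   [idempotence]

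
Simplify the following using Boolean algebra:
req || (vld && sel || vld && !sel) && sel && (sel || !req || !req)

req || vld && sel

req || (vld && sel || vld && !sel) && sel && (sel || !req || !req)
= req || vld && sel && (sel || !req || !req)   [distribution]
= req || vld && sel && (sel || !req)   [idempotence]
= req || vld && sel   [absorption]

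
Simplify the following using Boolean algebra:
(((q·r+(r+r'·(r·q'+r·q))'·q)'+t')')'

q'+t'

(((q·r+(r+r'·(r·q'+r·q))'·q)'+t')')'
= (((q·r+(r+r'·r)'·q)'+t')')'   [distribution]
= (((q·r+r'·q)'+t')')'   [complement / identity]
= (q·r+r'·q)'+t'   [double negation]
= q'+t'   [distribution]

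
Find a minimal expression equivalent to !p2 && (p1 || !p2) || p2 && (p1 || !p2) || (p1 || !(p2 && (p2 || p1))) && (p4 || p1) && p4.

p1 || !p2

!p2 && (p1 || !p2) || p2 && (p1 || !p2) || (p1 || !(p2 && (p2 || p1))) && (p4 || p1) && p4
= p1 || !p2 || (p1 || !(p2 && (p2 || p1))) && (p4 || p1) && p4   (distribution)
= p1 || !p2 || (p1 || !(p2 && (p2 || p1))) && p4   (absorption)
= p1 || !p2 || (p1 || !p2) && p4   (absorption)
= p1 || !p2   (absorption)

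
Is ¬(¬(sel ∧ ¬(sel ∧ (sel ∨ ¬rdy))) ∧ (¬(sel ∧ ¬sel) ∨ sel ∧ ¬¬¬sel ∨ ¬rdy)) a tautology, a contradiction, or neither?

contradiction

¬(¬(sel ∧ ¬(sel ∧ (sel ∨ ¬rdy))) ∧ (¬(sel ∧ ¬sel) ∨ sel ∧ ¬¬¬sel ∨ ¬rdy))
= ¬(¬(sel ∧ ¬sel) ∧ (¬(sel ∧ ¬sel) ∨ sel ∧ ¬¬¬sel ∨ ¬rdy))
= ¬(¬(sel ∧ ¬sel) ∧ (¬(sel ∧ ¬sel) ∨ sel ∧ ¬sel ∨ ¬rdy))
= ¬(¬(sel ∧ ¬sel) ∧ (¬(sel ∧ ¬sel) ∨ ¬rdy))
= ¬¬(sel ∧ ¬sel)
= sel ∧ ¬sel
= False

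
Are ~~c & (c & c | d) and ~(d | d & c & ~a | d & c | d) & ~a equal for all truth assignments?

E1: ~~c & (c & c | d)
    = c & (c & c | d)
    = c & (c | d)
    = c
E2: ~(d | d & c & ~a | d & c | d) & ~a
    = ~(d | d & c | d) & ~a
    = ~(d | d) & ~a
    = ~d & ~a
These differ: at a=0, c=0, d=0, E1 = 0 but E2 = 1.

No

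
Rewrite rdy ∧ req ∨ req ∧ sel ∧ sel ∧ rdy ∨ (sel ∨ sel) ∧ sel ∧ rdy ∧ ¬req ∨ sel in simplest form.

rdy ∧ req ∨ sel

rdy ∧ req ∨ req ∧ sel ∧ sel ∧ rdy ∨ (sel ∨ sel) ∧ sel ∧ rdy ∧ ¬req ∨ sel
= rdy ∧ req ∨ req ∧ sel ∧ sel ∧ rdy ∨ sel ∧ sel ∧ rdy ∧ ¬req ∨ sel   [idempotence]
= rdy ∧ req ∨ sel ∧ sel ∧ rdy ∨ sel   [distribution]
= rdy ∧ req ∨ sel ∧ rdy ∨ sel   [idempotence]
= rdy ∧ req ∨ sel   [absorption]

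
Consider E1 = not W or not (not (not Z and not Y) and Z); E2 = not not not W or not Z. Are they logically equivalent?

Yes

E1: not W or not (not (not Z and not Y) and Z)
    = not W or not ((Z or Y) and Z)   (De Morgan)
    = not W or not Z   (absorption)
E2: not not not W or not Z
    = not W or not Z   (double negation)
Both reduce to not W or not Z, so they are equivalent.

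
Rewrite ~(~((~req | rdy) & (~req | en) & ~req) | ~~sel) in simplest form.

~req & ~sel

~(~((~req | rdy) & (~req | en) & ~req) | ~~sel)
= (~req | rdy) & (~req | en) & ~req & ~sel   (De Morgan)
= (~req | rdy) & ~req & ~sel   (absorption)
= ~req & ~sel   (absorption)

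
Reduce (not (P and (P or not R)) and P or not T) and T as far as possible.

(not (P and (P or not R)) and P or not T) and T
= (not P and P or not T) and T   [absorption]
= not T and T   [complement / identity]
= False   [complement]

False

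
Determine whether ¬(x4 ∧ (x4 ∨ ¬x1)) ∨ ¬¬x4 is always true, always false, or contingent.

always true

¬(x4 ∧ (x4 ∨ ¬x1)) ∨ ¬¬x4
= ¬(x4 ∧ (x4 ∨ ¬x1)) ∨ x4   (double negation)
= ¬x4 ∨ x4   (absorption)
= True   (complement)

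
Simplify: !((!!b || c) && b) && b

false

!((!!b || c) && b) && b
= !((b || c) && b) && b   (double negation)
= !b && b   (absorption)
= false   (complement)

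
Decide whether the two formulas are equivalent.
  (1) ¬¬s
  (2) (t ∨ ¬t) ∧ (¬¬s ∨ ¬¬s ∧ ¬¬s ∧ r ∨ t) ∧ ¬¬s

Yes

E1: ¬¬s
    = s   [double negation]
E2: (t ∨ ¬t) ∧ (¬¬s ∨ ¬¬s ∧ ¬¬s ∧ r ∨ t) ∧ ¬¬s
    = (¬¬s ∨ ¬¬s ∧ ¬¬s ∧ r ∨ t) ∧ ¬¬s   [complement / identity]
    = (¬¬s ∨ ¬¬s ∧ r ∨ t) ∧ ¬¬s   [idempotence]
    = (¬¬s ∨ t) ∧ ¬¬s   [absorption]
    = ¬¬s   [absorption]
    = s   [double negation]
Both reduce to s, so they are equivalent.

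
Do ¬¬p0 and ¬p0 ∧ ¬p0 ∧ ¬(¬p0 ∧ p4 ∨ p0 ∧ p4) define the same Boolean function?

No

E1: ¬¬p0
    = p0
E2: ¬p0 ∧ ¬p0 ∧ ¬(¬p0 ∧ p4 ∨ p0 ∧ p4)
    = ¬p0 ∧ ¬p0 ∧ ¬p4
    = ¬p0 ∧ ¬p4
These differ: at p0=1, p4=0, E1 = 1 but E2 = 0.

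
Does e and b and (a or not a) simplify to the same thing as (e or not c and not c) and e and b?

Yes

E1: e and b and (a or not a)
    = e and b
E2: (e or not c and not c) and e and b
    = (e or not c) and e and b
    = e and b
Both reduce to e and b, so they are equivalent.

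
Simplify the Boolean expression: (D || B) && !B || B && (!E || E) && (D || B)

(D || B) && !B || B && (!E || E) && (D || B)
= (D || B) && !B || B && (D || B)   (complement / identity)
= D || B   (distribution)

D || B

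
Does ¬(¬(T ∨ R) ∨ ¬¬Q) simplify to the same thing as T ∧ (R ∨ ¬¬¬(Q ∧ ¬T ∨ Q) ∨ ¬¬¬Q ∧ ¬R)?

No

E1: ¬(¬(T ∨ R) ∨ ¬¬Q)
    = (T ∨ R) ∧ ¬Q   [De Morgan]
E2: T ∧ (R ∨ ¬¬¬(Q ∧ ¬T ∨ Q) ∨ ¬¬¬Q ∧ ¬R)
    = T ∧ (R ∨ ¬¬¬Q ∨ ¬¬¬Q ∧ ¬R)   [absorption]
    = T ∧ (R ∨ ¬¬¬Q)   [absorption]
    = T ∧ (R ∨ ¬Q)   [double negation]
These differ: at Q=0, R=1, T=0, E1 = 1 but E2 = 0.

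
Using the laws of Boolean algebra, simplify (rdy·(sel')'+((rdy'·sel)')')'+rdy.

sel'+rdy

(rdy·(sel')'+((rdy'·sel)')')'+rdy
= (rdy·(sel')'+rdy'·sel)'+rdy   [double negation]
= (rdy·sel+rdy'·sel)'+rdy   [double negation]
= sel'+rdy   [distribution]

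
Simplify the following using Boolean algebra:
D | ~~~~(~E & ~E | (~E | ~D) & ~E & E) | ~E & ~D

D | ~E

D | ~~~~(~E & ~E | (~E | ~D) & ~E & E) | ~E & ~D
= D | ~~(~E & ~E | (~E | ~D) & ~E & E) | ~E & ~D   — double negation
= D | ~~(~E & ~E | ~E & E) | ~E & ~D   — absorption
= D | ~~~E | ~E & ~D   — distribution
= D | ~E | ~E & ~D   — double negation
= D | ~E   — absorption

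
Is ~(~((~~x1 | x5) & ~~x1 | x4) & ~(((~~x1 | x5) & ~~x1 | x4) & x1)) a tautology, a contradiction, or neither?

~(~((~~x1 | x5) & ~~x1 | x4) & ~(((~~x1 | x5) & ~~x1 | x4) & x1))
= (~~x1 | x5) & ~~x1 | x4 | ((~~x1 | x5) & ~~x1 | x4) & x1   (De Morgan)
= (~~x1 | x5) & ~~x1 | x4   (absorption)
= ~~x1 | x4   (absorption)
= x1 | x4   (double negation)
This depends on x1, x4, so it is not a constant.

neither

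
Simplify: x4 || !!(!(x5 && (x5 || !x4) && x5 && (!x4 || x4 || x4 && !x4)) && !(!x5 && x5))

x4 || !!(!(x5 && (x5 || !x4) && x5 && (!x4 || x4 || x4 && !x4)) && !(!x5 && x5))
= x4 || !!(!(x5 && x5 && (!x4 || x4 || x4 && !x4)) && !(!x5 && x5))   — absorption
= x4 || !!(!(x5 && x5 && (!x4 || x4)) && !(!x5 && x5))   — complement / identity
= x4 || !!(!(x5 && x5) && !(!x5 && x5))   — complement / identity
= x4 || !(x5 && x5 || !x5 && x5)   — De Morgan
= x4 || !x5   — distribution

x4 || !x5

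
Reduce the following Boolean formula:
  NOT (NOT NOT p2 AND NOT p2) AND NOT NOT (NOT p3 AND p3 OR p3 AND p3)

NOT (NOT NOT p2 AND NOT p2) AND NOT NOT (NOT p3 AND p3 OR p3 AND p3)
= (NOT p2 OR p2) AND NOT NOT (NOT p3 AND p3 OR p3 AND p3)   [De Morgan]
= (NOT p2 OR p2) AND NOT NOT p3   [distribution]
= NOT NOT p3   [complement / identity]
= p3   [double negation]

p3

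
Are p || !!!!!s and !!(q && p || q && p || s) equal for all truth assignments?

E1: p || !!!!!s
    = p || !!!s
    = p || !s
E2: !!(q && p || q && p || s)
    = !!(q && p || s)
    = q && p || s
These differ: at p=0, q=0, s=0, E1 = 1 but E2 = 0.

No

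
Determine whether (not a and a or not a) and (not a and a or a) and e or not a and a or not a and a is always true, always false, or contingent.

always false

(not a and a or not a) and (not a and a or a) and e or not a and a or not a and a
= (not a and a or not a and a) and e or not a and a or not a and a   (distribution)
= not a and a or not a and a   (absorption)
= not a and a   (idempotence)
= False   (complement)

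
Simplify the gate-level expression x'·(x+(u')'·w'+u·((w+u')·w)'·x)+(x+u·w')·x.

x+u·w'

x'·(x+(u')'·w'+u·((w+u')·w)'·x)+(x+u·w')·x
= x'·(x+u·w'+u·((w+u')·w)'·x)+(x+u·w')·x   (double negation)
= x'·(x+u·w'+u·w'·x)+(x+u·w')·x   (absorption)
= x'·(x+u·w')+(x+u·w')·x   (absorption)
= x+u·w'   (distribution)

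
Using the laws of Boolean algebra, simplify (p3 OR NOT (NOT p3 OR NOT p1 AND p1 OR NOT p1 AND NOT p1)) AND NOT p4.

p3 AND NOT p4

(p3 OR NOT (NOT p3 OR NOT p1 AND p1 OR NOT p1 AND NOT p1)) AND NOT p4
= (p3 OR NOT (NOT p3 OR NOT p1)) AND NOT p4   (distribution)
= (p3 OR p3 AND p1) AND NOT p4   (De Morgan)
= p3 AND NOT p4   (absorption)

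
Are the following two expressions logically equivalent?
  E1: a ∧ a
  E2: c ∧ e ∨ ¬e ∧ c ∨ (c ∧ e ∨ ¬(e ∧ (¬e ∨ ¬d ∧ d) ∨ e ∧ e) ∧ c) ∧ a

E1: a ∧ a
    = a
E2: c ∧ e ∨ ¬e ∧ c ∨ (c ∧ e ∨ ¬(e ∧ (¬e ∨ ¬d ∧ d) ∨ e ∧ e) ∧ c) ∧ a
    = c ∧ e ∨ ¬e ∧ c ∨ (c ∧ e ∨ ¬(e ∧ ¬e ∨ e ∧ e) ∧ c) ∧ a
    = c ∧ e ∨ ¬e ∧ c ∨ (c ∧ e ∨ ¬e ∧ c) ∧ a
    = c ∧ e ∨ ¬e ∧ c
    = c
These differ: at a=1, c=0, d=0, e=0, E1 = 1 but E2 = 0.

No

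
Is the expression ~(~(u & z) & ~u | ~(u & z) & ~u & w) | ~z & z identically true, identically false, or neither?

~(~(u & z) & ~u | ~(u & z) & ~u & w) | ~z & z
= ~(~(u & z) & ~u) | ~z & z
= ~(~(u & z) & ~u)
= u & z | u
= u
This depends on u, so it is not a constant.

neither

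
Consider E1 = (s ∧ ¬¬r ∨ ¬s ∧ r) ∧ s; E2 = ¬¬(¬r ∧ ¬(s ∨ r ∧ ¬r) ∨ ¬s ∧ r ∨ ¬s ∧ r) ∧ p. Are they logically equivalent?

E1: (s ∧ ¬¬r ∨ ¬s ∧ r) ∧ s
    = (s ∧ r ∨ ¬s ∧ r) ∧ s   — double negation
    = r ∧ s   — distribution
E2: ¬¬(¬r ∧ ¬(s ∨ r ∧ ¬r) ∨ ¬s ∧ r ∨ ¬s ∧ r) ∧ p
    = ¬¬(¬r ∧ ¬s ∨ ¬s ∧ r ∨ ¬s ∧ r) ∧ p   — complement / identity
    = ¬¬(¬s ∨ ¬s ∧ r) ∧ p   — distribution
    = ¬¬¬s ∧ p   — absorption
    = ¬s ∧ p   — double negation
These differ: at p=1, r=1, s=0, E1 = 0 but E2 = 1.

No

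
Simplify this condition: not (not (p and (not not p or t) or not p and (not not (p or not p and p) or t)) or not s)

not (not (p and (not not p or t) or not p and (not not (p or not p and p) or t)) or not s)
= not (not (p and (not not p or t) or not p and (not not p or t)) or not s)   (complement / identity)
= not (not (not not p or t) or not s)   (distribution)
= (not not p or t) and s   (De Morgan)
= (p or t) and s   (double negation)

(p or t) and s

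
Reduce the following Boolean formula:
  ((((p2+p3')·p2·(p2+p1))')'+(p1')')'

p2'·p1'

((((p2+p3')·p2·(p2+p1))')'+(p1')')'
= ((p2+p3')·p2·(p2+p1))'·p1'   [De Morgan]
= ((p2+p3')·p2)'·p1'   [absorption]
= p2'·p1'   [absorption]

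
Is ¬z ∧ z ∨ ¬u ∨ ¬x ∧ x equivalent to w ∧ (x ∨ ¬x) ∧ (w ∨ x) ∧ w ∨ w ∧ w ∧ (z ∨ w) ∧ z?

No

E1: ¬z ∧ z ∨ ¬u ∨ ¬x ∧ x
    = ¬u ∨ ¬x ∧ x   (complement / identity)
    = ¬u   (complement / identity)
E2: w ∧ (x ∨ ¬x) ∧ (w ∨ x) ∧ w ∨ w ∧ w ∧ (z ∨ w) ∧ z
    = w ∧ (w ∨ x) ∧ w ∨ w ∧ w ∧ (z ∨ w) ∧ z   (complement / identity)
    = w ∧ w ∨ w ∧ w ∧ (z ∨ w) ∧ z   (absorption)
    = w ∧ w ∨ w ∧ w ∧ z   (absorption)
    = w ∧ w   (absorption)
    = w   (idempotence)
These differ: at u=0, w=0, x=0, z=0, E1 = 1 but E2 = 0.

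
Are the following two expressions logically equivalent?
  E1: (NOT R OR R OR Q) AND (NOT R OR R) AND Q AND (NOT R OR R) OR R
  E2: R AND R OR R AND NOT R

E1: (NOT R OR R OR Q) AND (NOT R OR R) AND Q AND (NOT R OR R) OR R
    = (NOT R OR R OR Q) AND (NOT R OR R) AND Q OR R   — complement / identity
    = (NOT R OR R) AND Q OR R   — absorption
    = Q OR R   — complement / identity
E2: R AND R OR R AND NOT R
    = R   — distribution
These differ: at Q=1, R=0, E1 = 1 but E2 = 0.

No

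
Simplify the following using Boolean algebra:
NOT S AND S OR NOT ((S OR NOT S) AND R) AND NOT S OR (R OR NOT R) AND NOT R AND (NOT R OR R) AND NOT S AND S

NOT R AND NOT S

NOT S AND S OR NOT ((S OR NOT S) AND R) AND NOT S OR (R OR NOT R) AND NOT R AND (NOT R OR R) AND NOT S AND S
= NOT S AND S OR NOT ((S OR NOT S) AND R) AND NOT S OR NOT R AND (NOT R OR R) AND NOT S AND S   (complement / identity)
= NOT ((S OR NOT S) AND R) AND NOT S OR NOT R AND (NOT R OR R) AND NOT S AND S   (complement / identity)
= NOT ((S OR NOT S) AND R) AND NOT S OR NOT R AND NOT S AND S   (complement / identity)
= NOT R AND NOT S OR NOT R AND NOT S AND S   (complement / identity)
= NOT R AND NOT S   (absorption)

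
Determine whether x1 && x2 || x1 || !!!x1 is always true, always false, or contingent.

always true

x1 && x2 || x1 || !!!x1
= x1 || !!!x1   [absorption]
= x1 || !x1   [double negation]
= true   [complement]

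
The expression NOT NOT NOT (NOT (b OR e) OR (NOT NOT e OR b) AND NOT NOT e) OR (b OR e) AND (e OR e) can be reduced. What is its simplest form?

b OR e

NOT NOT NOT (NOT (b OR e) OR (NOT NOT e OR b) AND NOT NOT e) OR (b OR e) AND (e OR e)
= NOT (NOT (b OR e) OR (NOT NOT e OR b) AND NOT NOT e) OR (b OR e) AND (e OR e)   (double negation)
= NOT (NOT (b OR e) OR NOT NOT e) OR (b OR e) AND (e OR e)   (absorption)
= (b OR e) AND NOT e OR (b OR e) AND (e OR e)   (De Morgan)
= (b OR e) AND NOT e OR (b OR e) AND e   (idempotence)
= b OR e   (distribution)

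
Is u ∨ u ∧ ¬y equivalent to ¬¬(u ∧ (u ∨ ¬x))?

Yes

E1: u ∨ u ∧ ¬y
    = u   (absorption)
E2: ¬¬(u ∧ (u ∨ ¬x))
    = ¬¬u   (absorption)
    = u   (double negation)
Both reduce to u, so they are equivalent.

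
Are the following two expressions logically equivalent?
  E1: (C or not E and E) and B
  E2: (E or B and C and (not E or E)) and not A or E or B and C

E1: (C or not E and E) and B
    = C and B
E2: (E or B and C and (not E or E)) and not A or E or B and C
    = (E or B and C) and not A or E or B and C
    = E or B and C
These differ: at A=0, B=0, C=1, E=1, E1 = 0 but E2 = 1.

No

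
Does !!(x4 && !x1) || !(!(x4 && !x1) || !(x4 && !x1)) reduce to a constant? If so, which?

!!(x4 && !x1) || !(!(x4 && !x1) || !(x4 && !x1))
= !!(x4 && !x1) || !!(x4 && !x1)
= !!(x4 && !x1)
= x4 && !x1
This depends on x1, x4, so it is not a constant.

no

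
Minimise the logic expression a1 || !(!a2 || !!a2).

a1

a1 || !(!a2 || !!a2)
= a1 || a2 && !a2
= a1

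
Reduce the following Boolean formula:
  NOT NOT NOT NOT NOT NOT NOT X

NOT NOT NOT NOT NOT NOT NOT X
= NOT NOT NOT NOT NOT X   (double negation)
= NOT NOT NOT X   (double negation)
= NOT X   (double negation)

NOT X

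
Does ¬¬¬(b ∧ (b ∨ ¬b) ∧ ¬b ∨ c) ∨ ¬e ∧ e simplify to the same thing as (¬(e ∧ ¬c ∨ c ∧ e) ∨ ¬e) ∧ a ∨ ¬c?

E1: ¬¬¬(b ∧ (b ∨ ¬b) ∧ ¬b ∨ c) ∨ ¬e ∧ e
    = ¬(b ∧ (b ∨ ¬b) ∧ ¬b ∨ c) ∨ ¬e ∧ e   [double negation]
    = ¬(b ∧ ¬b ∨ c) ∨ ¬e ∧ e   [complement / identity]
    = ¬c ∨ ¬e ∧ e   [complement / identity]
    = ¬c   [complement / identity]
E2: (¬(e ∧ ¬c ∨ c ∧ e) ∨ ¬e) ∧ a ∨ ¬c
    = (¬e ∨ ¬e) ∧ a ∨ ¬c   [distribution]
    = ¬e ∧ a ∨ ¬c   [idempotence]
These differ: at a=1, b=0, c=1, e=0, E1 = 0 but E2 = 1.

No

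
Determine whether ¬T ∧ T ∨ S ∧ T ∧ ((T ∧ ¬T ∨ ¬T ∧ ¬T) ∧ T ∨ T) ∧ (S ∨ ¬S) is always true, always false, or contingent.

¬T ∧ T ∨ S ∧ T ∧ ((T ∧ ¬T ∨ ¬T ∧ ¬T) ∧ T ∨ T) ∧ (S ∨ ¬S)
= ¬T ∧ T ∨ S ∧ T ∧ (¬T ∧ T ∨ T) ∧ (S ∨ ¬S)
= ¬T ∧ T ∨ S ∧ T ∧ T ∧ (S ∨ ¬S)
= ¬T ∧ T ∨ S ∧ T ∧ T
= ¬T ∧ T ∨ S ∧ T
= S ∧ T
This depends on S, T, so it is not a constant.

contingent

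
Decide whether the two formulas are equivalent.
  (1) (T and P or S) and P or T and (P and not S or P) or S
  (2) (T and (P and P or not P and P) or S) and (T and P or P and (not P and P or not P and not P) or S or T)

E1: (T and P or S) and P or T and (P and not S or P) or S
    = (T and P or S) and P or T and P or S   (absorption)
    = T and P or S   (absorption)
E2: (T and (P and P or not P and P) or S) and (T and P or P and (not P and P or not P and not P) or S or T)
    = (T and P or S) and (T and P or P and (not P and P or not P and not P) or S or T)   (distribution)
    = (T and P or S) and (T and P or P and not P or S or T)   (distribution)
    = (T and P or S) and (T and P or S or T)   (complement / identity)
    = T and P or S   (absorption)
Both reduce to T and P or S, so they are equivalent.

Yes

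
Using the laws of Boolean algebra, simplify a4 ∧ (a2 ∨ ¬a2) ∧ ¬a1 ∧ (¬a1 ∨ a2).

a4 ∧ (a2 ∨ ¬a2) ∧ ¬a1 ∧ (¬a1 ∨ a2)
= a4 ∧ (a2 ∨ ¬a2) ∧ ¬a1   (absorption)
= a4 ∧ ¬a1   (complement / identity)

a4 ∧ ¬a1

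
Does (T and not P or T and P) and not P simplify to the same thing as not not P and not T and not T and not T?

No

E1: (T and not P or T and P) and not P
    = T and not P
E2: not not P and not T and not T and not T
    = not not P and not T and not T
    = not not P and not T
    = P and not T
These differ: at P=0, T=1, E1 = 1 but E2 = 0.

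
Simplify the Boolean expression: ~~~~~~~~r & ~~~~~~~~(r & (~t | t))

~~~~~~~~r & ~~~~~~~~(r & (~t | t))
= ~~~~~~~~r & ~~~~~~~~r   (complement / identity)
= ~~~~~~~~r   (idempotence)
= ~~~~~~r   (double negation)
= ~~~~r   (double negation)
= ~~r   (double negation)
= r   (double negation)

r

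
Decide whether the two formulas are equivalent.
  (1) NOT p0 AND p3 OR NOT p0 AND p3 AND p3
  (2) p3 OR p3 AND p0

E1: NOT p0 AND p3 OR NOT p0 AND p3 AND p3
    = NOT p0 AND p3
E2: p3 OR p3 AND p0
    = p3
These differ: at p0=1, p3=1, E1 = 0 but E2 = 1.

No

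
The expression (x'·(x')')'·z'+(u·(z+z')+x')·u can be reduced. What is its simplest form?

z'+u

(x'·(x')')'·z'+(u·(z+z')+x')·u
= (x+x')·z'+(u·(z+z')+x')·u
= z'+(u·(z+z')+x')·u
= z'+(u+x')·u
= z'+u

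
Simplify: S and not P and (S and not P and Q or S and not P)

S and not P and (S and not P and Q or S and not P)
= S and not P and S and not P   — absorption
= S and not P   — idempotence

S and not P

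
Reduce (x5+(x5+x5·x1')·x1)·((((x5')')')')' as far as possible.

0

(x5+(x5+x5·x1')·x1)·((((x5')')')')'
= (x5+x5·x1)·((((x5')')')')'   — absorption
= x5·((((x5')')')')'   — absorption
= x5·((x5')')'   — double negation
= x5·x5'   — double negation
= 0   — complement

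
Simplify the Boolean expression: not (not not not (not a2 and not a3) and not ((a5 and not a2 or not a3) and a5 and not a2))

not a2 and (not a3 or a5)

not (not not not (not a2 and not a3) and not ((a5 and not a2 or not a3) and a5 and not a2))
= not (not not not (not a2 and not a3) and not (a5 and not a2))   [absorption]
= not (not (not a2 and not a3) and not (a5 and not a2))   [double negation]
= not a2 and not a3 or a5 and not a2   [De Morgan]
= not a2 and (not a3 or a5)   [distribution]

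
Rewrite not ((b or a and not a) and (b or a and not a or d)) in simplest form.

not ((b or a and not a) and (b or a and not a or d))
= not (b or a and not a)   — absorption
= not b   — complement / identity

not b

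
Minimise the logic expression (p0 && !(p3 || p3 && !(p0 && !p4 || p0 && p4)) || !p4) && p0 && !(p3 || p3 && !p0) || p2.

(p0 && !(p3 || p3 && !(p0 && !p4 || p0 && p4)) || !p4) && p0 && !(p3 || p3 && !p0) || p2
= (p0 && !(p3 || p3 && !p0) || !p4) && p0 && !(p3 || p3 && !p0) || p2   — distribution
= p0 && !(p3 || p3 && !p0) || p2   — absorption
= p0 && !p3 || p2   — absorption

p0 && !p3 || p2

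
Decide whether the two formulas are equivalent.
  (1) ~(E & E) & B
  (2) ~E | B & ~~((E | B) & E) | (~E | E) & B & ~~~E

No

E1: ~(E & E) & B
    = ~E & B   (idempotence)
E2: ~E | B & ~~((E | B) & E) | (~E | E) & B & ~~~E
    = ~E | B & (E | B) & E | (~E | E) & B & ~~~E   (double negation)
    = ~E | B & (E | B) & E | B & ~~~E   (complement / identity)
    = ~E | B & E | B & ~~~E   (absorption)
    = ~E | B & E | B & ~E   (double negation)
    = ~E | B   (distribution)
These differ: at B=0, E=0, E1 = 0 but E2 = 1.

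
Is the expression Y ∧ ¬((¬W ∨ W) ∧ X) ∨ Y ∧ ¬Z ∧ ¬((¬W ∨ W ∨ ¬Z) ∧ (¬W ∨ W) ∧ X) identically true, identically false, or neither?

neither

Y ∧ ¬((¬W ∨ W) ∧ X) ∨ Y ∧ ¬Z ∧ ¬((¬W ∨ W ∨ ¬Z) ∧ (¬W ∨ W) ∧ X)
= Y ∧ ¬((¬W ∨ W) ∧ X) ∨ Y ∧ ¬Z ∧ ¬((¬W ∨ W) ∧ X)   [absorption]
= ¬((¬W ∨ W) ∧ X) ∧ (Y ∨ Y ∧ ¬Z)   [distribution]
= ¬((¬W ∨ W) ∧ X) ∧ Y   [absorption]
= ¬X ∧ Y   [complement / identity]
This depends on X, Y, so it is not a constant.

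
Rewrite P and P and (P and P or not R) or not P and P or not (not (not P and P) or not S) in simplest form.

P and P and (P and P or not R) or not P and P or not (not (not P and P) or not S)
= P and P and (P and P or not R) or not P and P or not P and P and S
= P and P or not P and P or not P and P and S
= P and P or not P and P
= P

P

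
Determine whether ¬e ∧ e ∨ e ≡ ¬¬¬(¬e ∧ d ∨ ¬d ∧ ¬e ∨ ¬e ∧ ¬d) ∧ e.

Yes

E1: ¬e ∧ e ∨ e
    = e   — complement / identity
E2: ¬¬¬(¬e ∧ d ∨ ¬d ∧ ¬e ∨ ¬e ∧ ¬d) ∧ e
    = ¬¬¬(¬e ∨ ¬e ∧ ¬d) ∧ e   — distribution
    = ¬(¬e ∨ ¬e ∧ ¬d) ∧ e   — double negation
    = ¬¬e ∧ e   — absorption
    = e ∧ e   — double negation
    = e   — idempotence
Both reduce to e, so they are equivalent.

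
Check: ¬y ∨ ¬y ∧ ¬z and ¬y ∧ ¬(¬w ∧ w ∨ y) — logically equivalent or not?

E1: ¬y ∨ ¬y ∧ ¬z
    = ¬y   — absorption
E2: ¬y ∧ ¬(¬w ∧ w ∨ y)
    = ¬y ∧ ¬y   — complement / identity
    = ¬y   — idempotence
Both reduce to ¬y, so they are equivalent.

Yes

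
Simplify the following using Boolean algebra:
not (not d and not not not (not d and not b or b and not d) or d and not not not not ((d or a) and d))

not d

not (not d and not not not (not d and not b or b and not d) or d and not not not not ((d or a) and d))
= not (not d and not not not (not d and not b or b and not d) or d and not not not not d)   — absorption
= not (not d and not not not not d or d and not not not not d)   — distribution
= not not not not not d   — distribution
= not not not d   — double negation
= not d   — double negation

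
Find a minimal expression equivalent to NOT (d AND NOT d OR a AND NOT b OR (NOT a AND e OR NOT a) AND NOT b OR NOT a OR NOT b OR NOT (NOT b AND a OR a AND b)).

NOT (d AND NOT d OR a AND NOT b OR (NOT a AND e OR NOT a) AND NOT b OR NOT a OR NOT b OR NOT (NOT b AND a OR a AND b))
= NOT (d AND NOT d OR a AND NOT b OR NOT a AND NOT b OR NOT a OR NOT b OR NOT (NOT b AND a OR a AND b))   (absorption)
= NOT (d AND NOT d OR a AND NOT b OR NOT a AND NOT b OR NOT a OR NOT b OR NOT a)   (distribution)
= NOT (a AND NOT b OR NOT a AND NOT b OR NOT a OR NOT b OR NOT a)   (complement / identity)
= NOT (NOT b OR NOT a OR NOT b OR NOT a)   (distribution)
= NOT (NOT b OR NOT a)   (idempotence)
= b AND a   (De Morgan)

b AND a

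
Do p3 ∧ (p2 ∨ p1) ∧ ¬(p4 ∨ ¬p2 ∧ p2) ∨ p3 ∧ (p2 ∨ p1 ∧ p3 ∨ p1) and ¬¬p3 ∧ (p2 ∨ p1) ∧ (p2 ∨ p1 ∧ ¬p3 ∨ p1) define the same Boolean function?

E1: p3 ∧ (p2 ∨ p1) ∧ ¬(p4 ∨ ¬p2 ∧ p2) ∨ p3 ∧ (p2 ∨ p1 ∧ p3 ∨ p1)
    = p3 ∧ (p2 ∨ p1) ∧ ¬p4 ∨ p3 ∧ (p2 ∨ p1 ∧ p3 ∨ p1)
    = p3 ∧ (p2 ∨ p1) ∧ ¬p4 ∨ p3 ∧ (p2 ∨ p1)
    = p3 ∧ (p2 ∨ p1)
E2: ¬¬p3 ∧ (p2 ∨ p1) ∧ (p2 ∨ p1 ∧ ¬p3 ∨ p1)
    = ¬¬p3 ∧ (p2 ∨ p1) ∧ (p2 ∨ p1)
    = ¬¬p3 ∧ (p2 ∨ p1)
    = p3 ∧ (p2 ∨ p1)
Both reduce to p3 ∧ (p2 ∨ p1), so they are equivalent.

Yes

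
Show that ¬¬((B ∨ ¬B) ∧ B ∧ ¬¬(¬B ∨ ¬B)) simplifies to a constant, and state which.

¬¬((B ∨ ¬B) ∧ B ∧ ¬¬(¬B ∨ ¬B))
= (B ∨ ¬B) ∧ B ∧ ¬¬(¬B ∨ ¬B)   [double negation]
= (B ∨ ¬B) ∧ B ∧ ¬(B ∧ B)   [De Morgan]
= B ∧ ¬(B ∧ B)   [complement / identity]
= B ∧ ¬B   [idempotence]
= False   [complement]

False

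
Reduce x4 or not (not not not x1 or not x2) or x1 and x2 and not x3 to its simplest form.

x4 or x1 and x2

x4 or not (not not not x1 or not x2) or x1 and x2 and not x3
= x4 or not not x1 and x2 or x1 and x2 and not x3
= x4 or x1 and x2 or x1 and x2 and not x3
= x4 or x1 and x2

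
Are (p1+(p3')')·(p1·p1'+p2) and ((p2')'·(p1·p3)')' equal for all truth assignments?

E1: (p1+(p3')')·(p1·p1'+p2)
    = (p1+(p3')')·p2
    = (p1+p3)·p2
E2: ((p2')'·(p1·p3)')'
    = p2'+p1·p3
These differ: at p1=0, p2=0, p3=0, E1 = 0 but E2 = 1.

No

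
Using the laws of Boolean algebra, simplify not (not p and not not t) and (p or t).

not (not p and not not t) and (p or t)
= (p or not t) and (p or t)   [De Morgan]
= not t and t or p   [distribution]
= p   [complement / identity]

p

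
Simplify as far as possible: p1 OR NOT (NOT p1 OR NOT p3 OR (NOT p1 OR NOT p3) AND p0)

p1 OR NOT (NOT p1 OR NOT p3 OR (NOT p1 OR NOT p3) AND p0)
= p1 OR NOT (NOT p1 OR NOT p3)
= p1 OR p1 AND p3
= p1

p1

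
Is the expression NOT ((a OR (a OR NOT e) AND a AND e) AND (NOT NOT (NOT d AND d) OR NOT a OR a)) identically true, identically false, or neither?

NOT ((a OR (a OR NOT e) AND a AND e) AND (NOT NOT (NOT d AND d) OR NOT a OR a))
= NOT ((a OR a AND e) AND (NOT NOT (NOT d AND d) OR NOT a OR a))   — absorption
= NOT ((a OR a AND e) AND (NOT d AND d OR NOT a OR a))   — double negation
= NOT ((a OR a AND e) AND (NOT a OR a))   — complement / identity
= NOT (a AND (NOT a OR a))   — absorption
= NOT a   — complement / identity
This depends on a, so it is not a constant.

neither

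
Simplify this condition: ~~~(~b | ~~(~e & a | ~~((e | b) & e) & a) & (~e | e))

b & ~a

~~~(~b | ~~(~e & a | ~~((e | b) & e) & a) & (~e | e))
= ~(~b | ~~(~e & a | ~~((e | b) & e) & a) & (~e | e))   (double negation)
= ~(~b | ~~(~e & a | (e | b) & e & a) & (~e | e))   (double negation)
= ~(~b | ~~(~e & a | e & a) & (~e | e))   (absorption)
= ~(~b | ~~(~e & a | e & a))   (complement / identity)
= b & ~(~e & a | e & a)   (De Morgan)
= b & ~a   (distribution)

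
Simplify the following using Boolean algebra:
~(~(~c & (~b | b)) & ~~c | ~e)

~(~(~c & (~b | b)) & ~~c | ~e)
= ~(~~c & ~~c | ~e)   — complement / identity
= ~(~~c | ~e)   — idempotence
= ~c & e   — De Morgan

~c & e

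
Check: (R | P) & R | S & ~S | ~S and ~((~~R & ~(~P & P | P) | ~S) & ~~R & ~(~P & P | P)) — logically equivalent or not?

E1: (R | P) & R | S & ~S | ~S
    = R | S & ~S | ~S   [absorption]
    = R | ~S   [complement / identity]
E2: ~((~~R & ~(~P & P | P) | ~S) & ~~R & ~(~P & P | P))
    = ~(~~R & ~(~P & P | P))   [absorption]
    = ~R | ~P & P | P   [De Morgan]
    = ~R | P   [complement / identity]
These differ: at P=0, R=0, S=1, E1 = 0 but E2 = 1.

No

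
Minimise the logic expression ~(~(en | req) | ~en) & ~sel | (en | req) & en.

~(~(en | req) | ~en) & ~sel | (en | req) & en
= (en | req) & en & ~sel | (en | req) & en
= (en | req) & en
= en

en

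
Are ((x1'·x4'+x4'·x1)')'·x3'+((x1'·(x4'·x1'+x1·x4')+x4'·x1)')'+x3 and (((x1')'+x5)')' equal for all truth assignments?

No

E1: ((x1'·x4'+x4'·x1)')'·x3'+((x1'·(x4'·x1'+x1·x4')+x4'·x1)')'+x3
    = ((x1'·x4'+x4'·x1)')'·x3'+((x1'·x4'+x4'·x1)')'+x3
    = ((x1'·x4'+x4'·x1)')'+x3
    = x1'·x4'+x4'·x1+x3
    = x4'+x3
E2: (((x1')'+x5)')'
    = ((x1+x5)')'
    = x1+x5
These differ: at x1=0, x3=1, x4=1, x5=0, E1 = 1 but E2 = 0.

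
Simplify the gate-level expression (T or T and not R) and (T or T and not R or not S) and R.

(T or T and not R) and (T or T and not R or not S) and R
= (T or T and not R) and R   — absorption
= T and R   — absorption

T and R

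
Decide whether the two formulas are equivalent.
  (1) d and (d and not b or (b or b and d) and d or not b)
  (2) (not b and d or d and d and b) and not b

No

E1: d and (d and not b or (b or b and d) and d or not b)
    = d and (d and not b or b and d or not b)   [absorption]
    = d and (d or not b)   [distribution]
    = d   [absorption]
E2: (not b and d or d and d and b) and not b
    = (not b and d or d and b) and not b   [idempotence]
    = d and not b   [distribution]
These differ: at b=1, d=1, E1 = 1 but E2 = 0.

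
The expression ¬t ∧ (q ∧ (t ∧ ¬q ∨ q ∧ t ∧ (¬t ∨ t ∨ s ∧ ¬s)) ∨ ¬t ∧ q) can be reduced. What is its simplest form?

¬t ∧ q

¬t ∧ (q ∧ (t ∧ ¬q ∨ q ∧ t ∧ (¬t ∨ t ∨ s ∧ ¬s)) ∨ ¬t ∧ q)
= ¬t ∧ (q ∧ (t ∧ ¬q ∨ q ∧ t ∧ (¬t ∨ t)) ∨ ¬t ∧ q)   [complement / identity]
= ¬t ∧ (q ∧ (t ∧ ¬q ∨ q ∧ t) ∨ ¬t ∧ q)   [complement / identity]
= ¬t ∧ (q ∧ t ∨ ¬t ∧ q)   [distribution]
= ¬t ∧ q   [distribution]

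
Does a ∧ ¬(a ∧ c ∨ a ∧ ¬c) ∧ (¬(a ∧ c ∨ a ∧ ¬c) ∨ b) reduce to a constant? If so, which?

a ∧ ¬(a ∧ c ∨ a ∧ ¬c) ∧ (¬(a ∧ c ∨ a ∧ ¬c) ∨ b)
= a ∧ ¬(a ∧ c ∨ a ∧ ¬c)
= a ∧ ¬a
= False

yes, False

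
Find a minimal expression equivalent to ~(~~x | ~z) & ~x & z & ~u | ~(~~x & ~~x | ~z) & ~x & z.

~(~~x | ~z) & ~x & z & ~u | ~(~~x & ~~x | ~z) & ~x & z
= ~(~~x | ~z) & ~x & z & ~u | ~(~~x | ~z) & ~x & z
= ~(~~x | ~z) & ~x & z
= ~x & z & ~x & z
= ~x & z

~x & z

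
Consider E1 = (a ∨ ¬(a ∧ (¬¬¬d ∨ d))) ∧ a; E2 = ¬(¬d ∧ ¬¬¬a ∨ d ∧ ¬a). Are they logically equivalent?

Yes

E1: (a ∨ ¬(a ∧ (¬¬¬d ∨ d))) ∧ a
    = (a ∨ ¬(a ∧ (¬d ∨ d))) ∧ a   — double negation
    = (a ∨ ¬a) ∧ a   — complement / identity
    = a   — complement / identity
E2: ¬(¬d ∧ ¬¬¬a ∨ d ∧ ¬a)
    = ¬(¬d ∧ ¬a ∨ d ∧ ¬a)   — double negation
    = ¬¬a   — distribution
    = a   — double negation
Both reduce to a, so they are equivalent.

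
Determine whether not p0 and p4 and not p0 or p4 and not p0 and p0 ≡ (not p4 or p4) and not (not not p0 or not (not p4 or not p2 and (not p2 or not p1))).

No

E1: not p0 and p4 and not p0 or p4 and not p0 and p0
    = p4 and not p0
E2: (not p4 or p4) and not (not not p0 or not (not p4 or not p2 and (not p2 or not p1)))
    = not (not not p0 or not (not p4 or not p2 and (not p2 or not p1)))
    = not (not not p0 or not (not p4 or not p2))
    = not p0 and (not p4 or not p2)
These differ: at p0=0, p1=0, p2=0, p4=0, E1 = 0 but E2 = 1.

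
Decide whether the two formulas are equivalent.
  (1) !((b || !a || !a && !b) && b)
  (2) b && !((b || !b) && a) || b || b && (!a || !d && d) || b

No

E1: !((b || !a || !a && !b) && b)
    = !((b || !a) && b)   — absorption
    = !b   — absorption
E2: b && !((b || !b) && a) || b || b && (!a || !d && d) || b
    = b && !a || b || b && (!a || !d && d) || b   — complement / identity
    = b && !a || b || b && !a || b   — complement / identity
    = b && !a || b   — idempotence
    = b   — absorption
These differ: at a=0, b=0, d=0, E1 = 1 but E2 = 0.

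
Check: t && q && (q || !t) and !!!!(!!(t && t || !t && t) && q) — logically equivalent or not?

E1: t && q && (q || !t)
    = t && q   [absorption]
E2: !!!!(!!(t && t || !t && t) && q)
    = !!(!!(t && t || !t && t) && q)   [double negation]
    = !!(!!t && q)   [distribution]
    = !!t && q   [double negation]
    = t && q   [double negation]
Both reduce to t && q, so they are equivalent.

Yes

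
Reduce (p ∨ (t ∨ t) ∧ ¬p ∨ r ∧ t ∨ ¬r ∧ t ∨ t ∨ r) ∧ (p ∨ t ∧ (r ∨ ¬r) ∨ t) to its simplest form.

(p ∨ (t ∨ t) ∧ ¬p ∨ r ∧ t ∨ ¬r ∧ t ∨ t ∨ r) ∧ (p ∨ t ∧ (r ∨ ¬r) ∨ t)
= (p ∨ (t ∨ t) ∧ ¬p ∨ t ∨ t ∨ r) ∧ (p ∨ t ∧ (r ∨ ¬r) ∨ t)   (distribution)
= (p ∨ t ∨ t ∨ r) ∧ (p ∨ t ∧ (r ∨ ¬r) ∨ t)   (absorption)
= (p ∨ t ∨ t ∨ r) ∧ (p ∨ t ∨ t)   (complement / identity)
= p ∨ t ∨ t   (absorption)
= p ∨ t   (idempotence)

p ∨ t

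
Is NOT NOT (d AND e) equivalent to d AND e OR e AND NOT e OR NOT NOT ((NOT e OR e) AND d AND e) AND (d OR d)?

E1: NOT NOT (d AND e)
    = d AND e   — double negation
E2: d AND e OR e AND NOT e OR NOT NOT ((NOT e OR e) AND d AND e) AND (d OR d)
    = d AND e OR e AND NOT e OR (NOT e OR e) AND d AND e AND (d OR d)   — double negation
    = d AND e OR (NOT e OR e) AND d AND e AND (d OR d)   — complement / identity
    = d AND e OR d AND e AND (d OR d)   — complement / identity
    = d AND e OR d AND e AND d   — idempotence
    = d AND e   — absorption
Both reduce to d AND e, so they are equivalent.

Yes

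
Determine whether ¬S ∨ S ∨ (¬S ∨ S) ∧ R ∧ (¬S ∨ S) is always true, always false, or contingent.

¬S ∨ S ∨ (¬S ∨ S) ∧ R ∧ (¬S ∨ S)
= ¬S ∨ S ∨ (¬S ∨ S) ∧ R   (complement / identity)
= ¬S ∨ S   (absorption)
= True   (complement)

always true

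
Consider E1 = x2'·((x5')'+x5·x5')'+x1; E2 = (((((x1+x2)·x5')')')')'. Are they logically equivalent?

No

E1: x2'·((x5')'+x5·x5')'+x1
    = x2'·((x5')')'+x1
    = x2'·x5'+x1
E2: (((((x1+x2)·x5')')')')'
    = (((x1+x2)·x5')')'
    = (x1+x2)·x5'
These differ: at x1=1, x2=1, x5=1, E1 = 1 but E2 = 0.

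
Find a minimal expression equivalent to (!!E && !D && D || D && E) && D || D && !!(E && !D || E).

D && E

(!!E && !D && D || D && E) && D || D && !!(E && !D || E)
= D && (!!E && !D || E) && D || D && !!(E && !D || E)   (distribution)
= D && (!!E && !D || E) && D || D && (E && !D || E)   (double negation)
= D && (E && !D || E) && D || D && (E && !D || E)   (double negation)
= D && (E && !D || E)   (absorption)
= D && E   (absorption)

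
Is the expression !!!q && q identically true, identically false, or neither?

identically false

!!!q && q
= !q && q   [double negation]
= false   [complement]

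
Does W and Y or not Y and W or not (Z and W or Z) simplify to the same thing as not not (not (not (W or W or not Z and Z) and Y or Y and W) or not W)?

No

E1: W and Y or not Y and W or not (Z and W or Z)
    = W and Y or not Y and W or not Z
    = W or not Z
E2: not not (not (not (W or W or not Z and Z) and Y or Y and W) or not W)
    = not not (not (not (W or W) and Y or Y and W) or not W)
    = not not (not (not W and Y or Y and W) or not W)
    = not (not W and Y or Y and W) or not W
    = not Y or not W
These differ: at W=0, Y=1, Z=1, E1 = 0 but E2 = 1.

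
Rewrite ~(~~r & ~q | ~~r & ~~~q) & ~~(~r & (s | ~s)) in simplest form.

~(~~r & ~q | ~~r & ~~~q) & ~~(~r & (s | ~s))
= ~(~~r & ~q | ~~r & ~~~q) & ~~~r
= ~(~~r & ~q | ~~r & ~q) & ~~~r
= ~(~~r & ~q) & ~~~r
= (~r | q) & ~~~r
= (~r | q) & ~r
= ~r

~r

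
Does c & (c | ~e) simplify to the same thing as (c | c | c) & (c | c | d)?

Yes

E1: c & (c | ~e)
    = c   (absorption)
E2: (c | c | c) & (c | c | d)
    = (c | c) & (c | c | d)   (idempotence)
    = c | c   (absorption)
    = c   (idempotence)
Both reduce to c, so they are equivalent.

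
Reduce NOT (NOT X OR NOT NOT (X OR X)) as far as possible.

FALSE

NOT (NOT X OR NOT NOT (X OR X))
= NOT (NOT X OR NOT NOT X)   [idempotence]
= X AND NOT X   [De Morgan]
= FALSE   [complement]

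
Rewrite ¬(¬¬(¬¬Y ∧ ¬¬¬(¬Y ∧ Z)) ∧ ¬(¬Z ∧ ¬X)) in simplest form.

¬(¬¬(¬¬Y ∧ ¬¬¬(¬Y ∧ Z)) ∧ ¬(¬Z ∧ ¬X))
= ¬(¬(¬Y ∨ ¬¬(¬Y ∧ Z)) ∧ ¬(¬Z ∧ ¬X))   — De Morgan
= ¬Y ∨ ¬¬(¬Y ∧ Z) ∨ ¬Z ∧ ¬X   — De Morgan
= ¬Y ∨ ¬Y ∧ Z ∨ ¬Z ∧ ¬X   — double negation
= ¬Y ∨ ¬Z ∧ ¬X   — absorption

¬Y ∨ ¬Z ∧ ¬X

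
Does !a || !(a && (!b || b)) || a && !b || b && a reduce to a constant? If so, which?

yes, True

!a || !(a && (!b || b)) || a && !b || b && a
= !a || !a || a && !b || b && a   — complement / identity
= !a || !a || a   — distribution
= !a || a   — idempotence
= true   — complement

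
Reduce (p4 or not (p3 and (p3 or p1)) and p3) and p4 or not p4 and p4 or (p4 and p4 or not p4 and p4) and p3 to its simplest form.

(p4 or not (p3 and (p3 or p1)) and p3) and p4 or not p4 and p4 or (p4 and p4 or not p4 and p4) and p3
= (p4 or not p3 and p3) and p4 or not p4 and p4 or (p4 and p4 or not p4 and p4) and p3   (absorption)
= p4 and p4 or not p4 and p4 or (p4 and p4 or not p4 and p4) and p3   (complement / identity)
= p4 and p4 or not p4 and p4   (absorption)
= p4   (distribution)

p4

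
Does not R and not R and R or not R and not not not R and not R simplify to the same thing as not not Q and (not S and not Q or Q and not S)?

E1: not R and not R and R or not R and not not not R and not R
    = not R and (not R and R or not not not R and not R)
    = not R and (not R and R or not R and not R)
    = not R and not R
    = not R
E2: not not Q and (not S and not Q or Q and not S)
    = Q and (not S and not Q or Q and not S)
    = Q and not S
These differ: at Q=0, R=0, S=0, E1 = 1 but E2 = 0.

No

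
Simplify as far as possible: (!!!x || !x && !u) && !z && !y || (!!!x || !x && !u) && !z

(!!!x || !x && !u) && !z && !y || (!!!x || !x && !u) && !z
= (!!!x || !x && !u) && !z   (absorption)
= (!x || !x && !u) && !z   (double negation)
= !x && !z   (absorption)

!x && !z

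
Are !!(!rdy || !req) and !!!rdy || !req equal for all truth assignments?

E1: !!(!rdy || !req)
    = !rdy || !req
E2: !!!rdy || !req
    = !rdy || !req
Both reduce to !rdy || !req, so they are equivalent.

Yes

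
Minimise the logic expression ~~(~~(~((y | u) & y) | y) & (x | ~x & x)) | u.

x | u

~~(~~(~((y | u) & y) | y) & (x | ~x & x)) | u
= ~~(~~(~y | y) & (x | ~x & x)) | u
= ~~((~y | y) & (x | ~x & x)) | u
= (~y | y) & (x | ~x & x) | u
= x | ~x & x | u
= x | u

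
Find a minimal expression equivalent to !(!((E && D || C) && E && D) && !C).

!(!((E && D || C) && E && D) && !C)
= !(!(E && D) && !C)
= E && D || C

E && D || C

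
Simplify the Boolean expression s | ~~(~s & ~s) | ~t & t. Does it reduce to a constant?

s | ~~(~s & ~s) | ~t & t
= s | ~~~s | ~t & t
= s | ~~~s
= s | ~s
= 1

1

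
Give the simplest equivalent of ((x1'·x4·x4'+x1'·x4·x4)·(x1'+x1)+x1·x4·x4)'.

((x1'·x4·x4'+x1'·x4·x4)·(x1'+x1)+x1·x4·x4)'
= (x1'·x4·(x1'+x1)+x1·x4·x4)'
= (x1'·x4·(x1'+x1)+x1·x4)'
= (x1'·x4+x1·x4)'
= x4'

x4'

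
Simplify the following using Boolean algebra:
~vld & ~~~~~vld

~vld

~vld & ~~~~~vld
= ~vld & ~~~vld   — double negation
= ~vld & ~vld   — double negation
= ~vld   — idempotence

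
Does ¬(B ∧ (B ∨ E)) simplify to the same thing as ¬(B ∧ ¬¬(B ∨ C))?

E1: ¬(B ∧ (B ∨ E))
    = ¬B   (absorption)
E2: ¬(B ∧ ¬¬(B ∨ C))
    = ¬(B ∧ (B ∨ C))   (double negation)
    = ¬B   (absorption)
Both reduce to ¬B, so they are equivalent.

Yes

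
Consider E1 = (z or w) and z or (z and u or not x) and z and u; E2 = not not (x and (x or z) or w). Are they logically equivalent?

No

E1: (z or w) and z or (z and u or not x) and z and u
    = (z or w) and z or z and u
    = z or z and u
    = z
E2: not not (x and (x or z) or w)
    = x and (x or z) or w
    = x or w
These differ: at u=0, w=1, x=0, z=0, E1 = 0 but E2 = 1.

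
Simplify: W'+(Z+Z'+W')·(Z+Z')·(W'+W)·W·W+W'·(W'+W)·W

W'+(Z+Z'+W')·(Z+Z')·(W'+W)·W·W+W'·(W'+W)·W
= W'+(Z+Z')·(W'+W)·W·W+W'·(W'+W)·W   — absorption
= W'+(W'+W)·W·W+W'·(W'+W)·W   — complement / identity
= W'+(W'+W)·W   — distribution
= W'+W   — complement / identity
= 1   — complement

1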